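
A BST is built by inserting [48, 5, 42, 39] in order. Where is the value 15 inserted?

Starting tree (level order): [48, 5, None, None, 42, 39]
Insertion path: 48 -> 5 -> 42 -> 39
Result: insert 15 as left child of 39
Final tree (level order): [48, 5, None, None, 42, 39, None, 15]


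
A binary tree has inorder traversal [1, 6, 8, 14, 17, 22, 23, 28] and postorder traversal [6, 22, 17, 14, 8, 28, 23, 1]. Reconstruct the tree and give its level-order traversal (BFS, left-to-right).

Inorder:   [1, 6, 8, 14, 17, 22, 23, 28]
Postorder: [6, 22, 17, 14, 8, 28, 23, 1]
Algorithm: postorder visits root last, so walk postorder right-to-left;
each value is the root of the current inorder slice — split it at that
value, recurse on the right subtree first, then the left.
Recursive splits:
  root=1; inorder splits into left=[], right=[6, 8, 14, 17, 22, 23, 28]
  root=23; inorder splits into left=[6, 8, 14, 17, 22], right=[28]
  root=28; inorder splits into left=[], right=[]
  root=8; inorder splits into left=[6], right=[14, 17, 22]
  root=14; inorder splits into left=[], right=[17, 22]
  root=17; inorder splits into left=[], right=[22]
  root=22; inorder splits into left=[], right=[]
  root=6; inorder splits into left=[], right=[]
Reconstructed level-order: [1, 23, 8, 28, 6, 14, 17, 22]


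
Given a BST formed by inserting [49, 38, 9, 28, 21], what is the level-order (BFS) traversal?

Tree insertion order: [49, 38, 9, 28, 21]
Tree (level-order array): [49, 38, None, 9, None, None, 28, 21]
BFS from the root, enqueuing left then right child of each popped node:
  queue [49] -> pop 49, enqueue [38], visited so far: [49]
  queue [38] -> pop 38, enqueue [9], visited so far: [49, 38]
  queue [9] -> pop 9, enqueue [28], visited so far: [49, 38, 9]
  queue [28] -> pop 28, enqueue [21], visited so far: [49, 38, 9, 28]
  queue [21] -> pop 21, enqueue [none], visited so far: [49, 38, 9, 28, 21]
Result: [49, 38, 9, 28, 21]


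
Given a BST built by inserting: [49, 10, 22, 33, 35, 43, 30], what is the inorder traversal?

Tree insertion order: [49, 10, 22, 33, 35, 43, 30]
Tree (level-order array): [49, 10, None, None, 22, None, 33, 30, 35, None, None, None, 43]
Inorder traversal: [10, 22, 30, 33, 35, 43, 49]


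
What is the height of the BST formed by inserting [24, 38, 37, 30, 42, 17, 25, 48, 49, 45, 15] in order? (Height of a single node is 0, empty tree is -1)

Insertion order: [24, 38, 37, 30, 42, 17, 25, 48, 49, 45, 15]
Tree (level-order array): [24, 17, 38, 15, None, 37, 42, None, None, 30, None, None, 48, 25, None, 45, 49]
Compute height bottom-up (empty subtree = -1):
  height(15) = 1 + max(-1, -1) = 0
  height(17) = 1 + max(0, -1) = 1
  height(25) = 1 + max(-1, -1) = 0
  height(30) = 1 + max(0, -1) = 1
  height(37) = 1 + max(1, -1) = 2
  height(45) = 1 + max(-1, -1) = 0
  height(49) = 1 + max(-1, -1) = 0
  height(48) = 1 + max(0, 0) = 1
  height(42) = 1 + max(-1, 1) = 2
  height(38) = 1 + max(2, 2) = 3
  height(24) = 1 + max(1, 3) = 4
Height = 4


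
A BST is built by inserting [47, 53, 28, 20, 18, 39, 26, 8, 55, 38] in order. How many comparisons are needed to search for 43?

Search path for 43: 47 -> 28 -> 39
Found: False
Comparisons: 3


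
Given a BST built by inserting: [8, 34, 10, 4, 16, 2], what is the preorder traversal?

Tree insertion order: [8, 34, 10, 4, 16, 2]
Tree (level-order array): [8, 4, 34, 2, None, 10, None, None, None, None, 16]
Preorder traversal: [8, 4, 2, 34, 10, 16]


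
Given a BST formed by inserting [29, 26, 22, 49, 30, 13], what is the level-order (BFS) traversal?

Tree insertion order: [29, 26, 22, 49, 30, 13]
Tree (level-order array): [29, 26, 49, 22, None, 30, None, 13]
BFS from the root, enqueuing left then right child of each popped node:
  queue [29] -> pop 29, enqueue [26, 49], visited so far: [29]
  queue [26, 49] -> pop 26, enqueue [22], visited so far: [29, 26]
  queue [49, 22] -> pop 49, enqueue [30], visited so far: [29, 26, 49]
  queue [22, 30] -> pop 22, enqueue [13], visited so far: [29, 26, 49, 22]
  queue [30, 13] -> pop 30, enqueue [none], visited so far: [29, 26, 49, 22, 30]
  queue [13] -> pop 13, enqueue [none], visited so far: [29, 26, 49, 22, 30, 13]
Result: [29, 26, 49, 22, 30, 13]


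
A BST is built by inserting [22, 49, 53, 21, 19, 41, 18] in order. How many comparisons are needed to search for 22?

Search path for 22: 22
Found: True
Comparisons: 1


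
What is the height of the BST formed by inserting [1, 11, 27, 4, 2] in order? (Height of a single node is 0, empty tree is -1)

Insertion order: [1, 11, 27, 4, 2]
Tree (level-order array): [1, None, 11, 4, 27, 2]
Compute height bottom-up (empty subtree = -1):
  height(2) = 1 + max(-1, -1) = 0
  height(4) = 1 + max(0, -1) = 1
  height(27) = 1 + max(-1, -1) = 0
  height(11) = 1 + max(1, 0) = 2
  height(1) = 1 + max(-1, 2) = 3
Height = 3


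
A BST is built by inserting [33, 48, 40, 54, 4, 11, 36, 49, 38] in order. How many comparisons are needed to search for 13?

Search path for 13: 33 -> 4 -> 11
Found: False
Comparisons: 3


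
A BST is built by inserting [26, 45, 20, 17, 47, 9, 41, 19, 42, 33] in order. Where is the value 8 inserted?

Starting tree (level order): [26, 20, 45, 17, None, 41, 47, 9, 19, 33, 42]
Insertion path: 26 -> 20 -> 17 -> 9
Result: insert 8 as left child of 9
Final tree (level order): [26, 20, 45, 17, None, 41, 47, 9, 19, 33, 42, None, None, 8]


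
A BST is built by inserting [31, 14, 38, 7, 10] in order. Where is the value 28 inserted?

Starting tree (level order): [31, 14, 38, 7, None, None, None, None, 10]
Insertion path: 31 -> 14
Result: insert 28 as right child of 14
Final tree (level order): [31, 14, 38, 7, 28, None, None, None, 10]


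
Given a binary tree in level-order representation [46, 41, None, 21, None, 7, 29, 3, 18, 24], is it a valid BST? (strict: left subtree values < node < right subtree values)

Level-order array: [46, 41, None, 21, None, 7, 29, 3, 18, 24]
Validate using subtree bounds (lo, hi): at each node, require lo < value < hi,
then recurse left with hi=value and right with lo=value.
Preorder trace (stopping at first violation):
  at node 46 with bounds (-inf, +inf): OK
  at node 41 with bounds (-inf, 46): OK
  at node 21 with bounds (-inf, 41): OK
  at node 7 with bounds (-inf, 21): OK
  at node 3 with bounds (-inf, 7): OK
  at node 18 with bounds (7, 21): OK
  at node 29 with bounds (21, 41): OK
  at node 24 with bounds (21, 29): OK
No violation found at any node.
Result: Valid BST


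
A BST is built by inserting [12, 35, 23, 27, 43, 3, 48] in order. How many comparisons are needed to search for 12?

Search path for 12: 12
Found: True
Comparisons: 1


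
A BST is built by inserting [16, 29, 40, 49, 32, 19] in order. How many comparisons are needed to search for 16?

Search path for 16: 16
Found: True
Comparisons: 1


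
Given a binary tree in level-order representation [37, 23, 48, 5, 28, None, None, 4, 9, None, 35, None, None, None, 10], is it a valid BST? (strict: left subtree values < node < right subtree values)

Level-order array: [37, 23, 48, 5, 28, None, None, 4, 9, None, 35, None, None, None, 10]
Validate using subtree bounds (lo, hi): at each node, require lo < value < hi,
then recurse left with hi=value and right with lo=value.
Preorder trace (stopping at first violation):
  at node 37 with bounds (-inf, +inf): OK
  at node 23 with bounds (-inf, 37): OK
  at node 5 with bounds (-inf, 23): OK
  at node 4 with bounds (-inf, 5): OK
  at node 9 with bounds (5, 23): OK
  at node 10 with bounds (9, 23): OK
  at node 28 with bounds (23, 37): OK
  at node 35 with bounds (28, 37): OK
  at node 48 with bounds (37, +inf): OK
No violation found at any node.
Result: Valid BST


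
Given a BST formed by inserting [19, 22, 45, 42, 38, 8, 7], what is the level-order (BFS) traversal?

Tree insertion order: [19, 22, 45, 42, 38, 8, 7]
Tree (level-order array): [19, 8, 22, 7, None, None, 45, None, None, 42, None, 38]
BFS from the root, enqueuing left then right child of each popped node:
  queue [19] -> pop 19, enqueue [8, 22], visited so far: [19]
  queue [8, 22] -> pop 8, enqueue [7], visited so far: [19, 8]
  queue [22, 7] -> pop 22, enqueue [45], visited so far: [19, 8, 22]
  queue [7, 45] -> pop 7, enqueue [none], visited so far: [19, 8, 22, 7]
  queue [45] -> pop 45, enqueue [42], visited so far: [19, 8, 22, 7, 45]
  queue [42] -> pop 42, enqueue [38], visited so far: [19, 8, 22, 7, 45, 42]
  queue [38] -> pop 38, enqueue [none], visited so far: [19, 8, 22, 7, 45, 42, 38]
Result: [19, 8, 22, 7, 45, 42, 38]


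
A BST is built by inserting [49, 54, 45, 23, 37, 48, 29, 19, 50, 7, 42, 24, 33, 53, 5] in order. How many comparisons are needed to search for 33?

Search path for 33: 49 -> 45 -> 23 -> 37 -> 29 -> 33
Found: True
Comparisons: 6


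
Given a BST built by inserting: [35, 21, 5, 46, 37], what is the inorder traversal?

Tree insertion order: [35, 21, 5, 46, 37]
Tree (level-order array): [35, 21, 46, 5, None, 37]
Inorder traversal: [5, 21, 35, 37, 46]


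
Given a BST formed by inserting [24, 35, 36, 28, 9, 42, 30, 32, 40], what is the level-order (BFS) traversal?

Tree insertion order: [24, 35, 36, 28, 9, 42, 30, 32, 40]
Tree (level-order array): [24, 9, 35, None, None, 28, 36, None, 30, None, 42, None, 32, 40]
BFS from the root, enqueuing left then right child of each popped node:
  queue [24] -> pop 24, enqueue [9, 35], visited so far: [24]
  queue [9, 35] -> pop 9, enqueue [none], visited so far: [24, 9]
  queue [35] -> pop 35, enqueue [28, 36], visited so far: [24, 9, 35]
  queue [28, 36] -> pop 28, enqueue [30], visited so far: [24, 9, 35, 28]
  queue [36, 30] -> pop 36, enqueue [42], visited so far: [24, 9, 35, 28, 36]
  queue [30, 42] -> pop 30, enqueue [32], visited so far: [24, 9, 35, 28, 36, 30]
  queue [42, 32] -> pop 42, enqueue [40], visited so far: [24, 9, 35, 28, 36, 30, 42]
  queue [32, 40] -> pop 32, enqueue [none], visited so far: [24, 9, 35, 28, 36, 30, 42, 32]
  queue [40] -> pop 40, enqueue [none], visited so far: [24, 9, 35, 28, 36, 30, 42, 32, 40]
Result: [24, 9, 35, 28, 36, 30, 42, 32, 40]


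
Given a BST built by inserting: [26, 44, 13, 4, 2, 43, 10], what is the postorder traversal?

Tree insertion order: [26, 44, 13, 4, 2, 43, 10]
Tree (level-order array): [26, 13, 44, 4, None, 43, None, 2, 10]
Postorder traversal: [2, 10, 4, 13, 43, 44, 26]


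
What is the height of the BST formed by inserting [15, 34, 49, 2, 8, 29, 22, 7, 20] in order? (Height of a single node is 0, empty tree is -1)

Insertion order: [15, 34, 49, 2, 8, 29, 22, 7, 20]
Tree (level-order array): [15, 2, 34, None, 8, 29, 49, 7, None, 22, None, None, None, None, None, 20]
Compute height bottom-up (empty subtree = -1):
  height(7) = 1 + max(-1, -1) = 0
  height(8) = 1 + max(0, -1) = 1
  height(2) = 1 + max(-1, 1) = 2
  height(20) = 1 + max(-1, -1) = 0
  height(22) = 1 + max(0, -1) = 1
  height(29) = 1 + max(1, -1) = 2
  height(49) = 1 + max(-1, -1) = 0
  height(34) = 1 + max(2, 0) = 3
  height(15) = 1 + max(2, 3) = 4
Height = 4


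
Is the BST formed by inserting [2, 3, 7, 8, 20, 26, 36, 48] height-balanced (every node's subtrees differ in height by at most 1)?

Tree (level-order array): [2, None, 3, None, 7, None, 8, None, 20, None, 26, None, 36, None, 48]
Definition: a tree is height-balanced if, at every node, |h(left) - h(right)| <= 1 (empty subtree has height -1).
Bottom-up per-node check:
  node 48: h_left=-1, h_right=-1, diff=0 [OK], height=0
  node 36: h_left=-1, h_right=0, diff=1 [OK], height=1
  node 26: h_left=-1, h_right=1, diff=2 [FAIL (|-1-1|=2 > 1)], height=2
  node 20: h_left=-1, h_right=2, diff=3 [FAIL (|-1-2|=3 > 1)], height=3
  node 8: h_left=-1, h_right=3, diff=4 [FAIL (|-1-3|=4 > 1)], height=4
  node 7: h_left=-1, h_right=4, diff=5 [FAIL (|-1-4|=5 > 1)], height=5
  node 3: h_left=-1, h_right=5, diff=6 [FAIL (|-1-5|=6 > 1)], height=6
  node 2: h_left=-1, h_right=6, diff=7 [FAIL (|-1-6|=7 > 1)], height=7
Node 26 violates the condition: |-1 - 1| = 2 > 1.
Result: Not balanced


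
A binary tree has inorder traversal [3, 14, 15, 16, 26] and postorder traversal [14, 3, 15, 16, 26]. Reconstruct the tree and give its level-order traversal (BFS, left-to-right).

Inorder:   [3, 14, 15, 16, 26]
Postorder: [14, 3, 15, 16, 26]
Algorithm: postorder visits root last, so walk postorder right-to-left;
each value is the root of the current inorder slice — split it at that
value, recurse on the right subtree first, then the left.
Recursive splits:
  root=26; inorder splits into left=[3, 14, 15, 16], right=[]
  root=16; inorder splits into left=[3, 14, 15], right=[]
  root=15; inorder splits into left=[3, 14], right=[]
  root=3; inorder splits into left=[], right=[14]
  root=14; inorder splits into left=[], right=[]
Reconstructed level-order: [26, 16, 15, 3, 14]


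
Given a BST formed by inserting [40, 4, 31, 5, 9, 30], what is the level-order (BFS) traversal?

Tree insertion order: [40, 4, 31, 5, 9, 30]
Tree (level-order array): [40, 4, None, None, 31, 5, None, None, 9, None, 30]
BFS from the root, enqueuing left then right child of each popped node:
  queue [40] -> pop 40, enqueue [4], visited so far: [40]
  queue [4] -> pop 4, enqueue [31], visited so far: [40, 4]
  queue [31] -> pop 31, enqueue [5], visited so far: [40, 4, 31]
  queue [5] -> pop 5, enqueue [9], visited so far: [40, 4, 31, 5]
  queue [9] -> pop 9, enqueue [30], visited so far: [40, 4, 31, 5, 9]
  queue [30] -> pop 30, enqueue [none], visited so far: [40, 4, 31, 5, 9, 30]
Result: [40, 4, 31, 5, 9, 30]


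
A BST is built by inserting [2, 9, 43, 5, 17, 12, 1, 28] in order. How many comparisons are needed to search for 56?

Search path for 56: 2 -> 9 -> 43
Found: False
Comparisons: 3


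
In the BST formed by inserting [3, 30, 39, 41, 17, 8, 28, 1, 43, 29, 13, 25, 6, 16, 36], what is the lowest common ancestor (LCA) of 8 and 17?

Tree insertion order: [3, 30, 39, 41, 17, 8, 28, 1, 43, 29, 13, 25, 6, 16, 36]
Tree (level-order array): [3, 1, 30, None, None, 17, 39, 8, 28, 36, 41, 6, 13, 25, 29, None, None, None, 43, None, None, None, 16]
In a BST, the LCA of p=8, q=17 is the first node v on the
root-to-leaf path with p <= v <= q (go left if both < v, right if both > v).
Walk from root:
  at 3: both 8 and 17 > 3, go right
  at 30: both 8 and 17 < 30, go left
  at 17: 8 <= 17 <= 17, this is the LCA
LCA = 17


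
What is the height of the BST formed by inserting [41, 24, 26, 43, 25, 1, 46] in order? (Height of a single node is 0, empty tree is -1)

Insertion order: [41, 24, 26, 43, 25, 1, 46]
Tree (level-order array): [41, 24, 43, 1, 26, None, 46, None, None, 25]
Compute height bottom-up (empty subtree = -1):
  height(1) = 1 + max(-1, -1) = 0
  height(25) = 1 + max(-1, -1) = 0
  height(26) = 1 + max(0, -1) = 1
  height(24) = 1 + max(0, 1) = 2
  height(46) = 1 + max(-1, -1) = 0
  height(43) = 1 + max(-1, 0) = 1
  height(41) = 1 + max(2, 1) = 3
Height = 3


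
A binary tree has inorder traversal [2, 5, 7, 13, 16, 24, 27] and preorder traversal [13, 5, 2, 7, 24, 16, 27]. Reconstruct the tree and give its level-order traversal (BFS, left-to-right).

Inorder:  [2, 5, 7, 13, 16, 24, 27]
Preorder: [13, 5, 2, 7, 24, 16, 27]
Algorithm: preorder visits root first, so consume preorder in order;
for each root, split the current inorder slice at that value into
left-subtree inorder and right-subtree inorder, then recurse.
Recursive splits:
  root=13; inorder splits into left=[2, 5, 7], right=[16, 24, 27]
  root=5; inorder splits into left=[2], right=[7]
  root=2; inorder splits into left=[], right=[]
  root=7; inorder splits into left=[], right=[]
  root=24; inorder splits into left=[16], right=[27]
  root=16; inorder splits into left=[], right=[]
  root=27; inorder splits into left=[], right=[]
Reconstructed level-order: [13, 5, 24, 2, 7, 16, 27]


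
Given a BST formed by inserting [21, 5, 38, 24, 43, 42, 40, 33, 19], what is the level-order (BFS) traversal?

Tree insertion order: [21, 5, 38, 24, 43, 42, 40, 33, 19]
Tree (level-order array): [21, 5, 38, None, 19, 24, 43, None, None, None, 33, 42, None, None, None, 40]
BFS from the root, enqueuing left then right child of each popped node:
  queue [21] -> pop 21, enqueue [5, 38], visited so far: [21]
  queue [5, 38] -> pop 5, enqueue [19], visited so far: [21, 5]
  queue [38, 19] -> pop 38, enqueue [24, 43], visited so far: [21, 5, 38]
  queue [19, 24, 43] -> pop 19, enqueue [none], visited so far: [21, 5, 38, 19]
  queue [24, 43] -> pop 24, enqueue [33], visited so far: [21, 5, 38, 19, 24]
  queue [43, 33] -> pop 43, enqueue [42], visited so far: [21, 5, 38, 19, 24, 43]
  queue [33, 42] -> pop 33, enqueue [none], visited so far: [21, 5, 38, 19, 24, 43, 33]
  queue [42] -> pop 42, enqueue [40], visited so far: [21, 5, 38, 19, 24, 43, 33, 42]
  queue [40] -> pop 40, enqueue [none], visited so far: [21, 5, 38, 19, 24, 43, 33, 42, 40]
Result: [21, 5, 38, 19, 24, 43, 33, 42, 40]


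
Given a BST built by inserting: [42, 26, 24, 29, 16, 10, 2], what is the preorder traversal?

Tree insertion order: [42, 26, 24, 29, 16, 10, 2]
Tree (level-order array): [42, 26, None, 24, 29, 16, None, None, None, 10, None, 2]
Preorder traversal: [42, 26, 24, 16, 10, 2, 29]


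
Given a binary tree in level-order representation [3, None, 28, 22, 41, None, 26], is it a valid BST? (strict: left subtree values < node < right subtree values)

Level-order array: [3, None, 28, 22, 41, None, 26]
Validate using subtree bounds (lo, hi): at each node, require lo < value < hi,
then recurse left with hi=value and right with lo=value.
Preorder trace (stopping at first violation):
  at node 3 with bounds (-inf, +inf): OK
  at node 28 with bounds (3, +inf): OK
  at node 22 with bounds (3, 28): OK
  at node 26 with bounds (22, 28): OK
  at node 41 with bounds (28, +inf): OK
No violation found at any node.
Result: Valid BST


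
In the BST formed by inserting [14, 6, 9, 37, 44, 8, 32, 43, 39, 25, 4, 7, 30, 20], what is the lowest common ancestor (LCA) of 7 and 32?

Tree insertion order: [14, 6, 9, 37, 44, 8, 32, 43, 39, 25, 4, 7, 30, 20]
Tree (level-order array): [14, 6, 37, 4, 9, 32, 44, None, None, 8, None, 25, None, 43, None, 7, None, 20, 30, 39]
In a BST, the LCA of p=7, q=32 is the first node v on the
root-to-leaf path with p <= v <= q (go left if both < v, right if both > v).
Walk from root:
  at 14: 7 <= 14 <= 32, this is the LCA
LCA = 14


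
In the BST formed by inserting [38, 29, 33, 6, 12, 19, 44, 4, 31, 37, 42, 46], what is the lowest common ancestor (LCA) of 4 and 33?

Tree insertion order: [38, 29, 33, 6, 12, 19, 44, 4, 31, 37, 42, 46]
Tree (level-order array): [38, 29, 44, 6, 33, 42, 46, 4, 12, 31, 37, None, None, None, None, None, None, None, 19]
In a BST, the LCA of p=4, q=33 is the first node v on the
root-to-leaf path with p <= v <= q (go left if both < v, right if both > v).
Walk from root:
  at 38: both 4 and 33 < 38, go left
  at 29: 4 <= 29 <= 33, this is the LCA
LCA = 29


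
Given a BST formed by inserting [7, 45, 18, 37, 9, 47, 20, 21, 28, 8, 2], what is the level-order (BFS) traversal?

Tree insertion order: [7, 45, 18, 37, 9, 47, 20, 21, 28, 8, 2]
Tree (level-order array): [7, 2, 45, None, None, 18, 47, 9, 37, None, None, 8, None, 20, None, None, None, None, 21, None, 28]
BFS from the root, enqueuing left then right child of each popped node:
  queue [7] -> pop 7, enqueue [2, 45], visited so far: [7]
  queue [2, 45] -> pop 2, enqueue [none], visited so far: [7, 2]
  queue [45] -> pop 45, enqueue [18, 47], visited so far: [7, 2, 45]
  queue [18, 47] -> pop 18, enqueue [9, 37], visited so far: [7, 2, 45, 18]
  queue [47, 9, 37] -> pop 47, enqueue [none], visited so far: [7, 2, 45, 18, 47]
  queue [9, 37] -> pop 9, enqueue [8], visited so far: [7, 2, 45, 18, 47, 9]
  queue [37, 8] -> pop 37, enqueue [20], visited so far: [7, 2, 45, 18, 47, 9, 37]
  queue [8, 20] -> pop 8, enqueue [none], visited so far: [7, 2, 45, 18, 47, 9, 37, 8]
  queue [20] -> pop 20, enqueue [21], visited so far: [7, 2, 45, 18, 47, 9, 37, 8, 20]
  queue [21] -> pop 21, enqueue [28], visited so far: [7, 2, 45, 18, 47, 9, 37, 8, 20, 21]
  queue [28] -> pop 28, enqueue [none], visited so far: [7, 2, 45, 18, 47, 9, 37, 8, 20, 21, 28]
Result: [7, 2, 45, 18, 47, 9, 37, 8, 20, 21, 28]


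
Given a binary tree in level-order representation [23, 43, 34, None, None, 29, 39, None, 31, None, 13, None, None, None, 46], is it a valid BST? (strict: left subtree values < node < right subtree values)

Level-order array: [23, 43, 34, None, None, 29, 39, None, 31, None, 13, None, None, None, 46]
Validate using subtree bounds (lo, hi): at each node, require lo < value < hi,
then recurse left with hi=value and right with lo=value.
Preorder trace (stopping at first violation):
  at node 23 with bounds (-inf, +inf): OK
  at node 43 with bounds (-inf, 23): VIOLATION
Node 43 violates its bound: not (-inf < 43 < 23).
Result: Not a valid BST


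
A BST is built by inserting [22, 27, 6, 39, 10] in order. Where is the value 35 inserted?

Starting tree (level order): [22, 6, 27, None, 10, None, 39]
Insertion path: 22 -> 27 -> 39
Result: insert 35 as left child of 39
Final tree (level order): [22, 6, 27, None, 10, None, 39, None, None, 35]


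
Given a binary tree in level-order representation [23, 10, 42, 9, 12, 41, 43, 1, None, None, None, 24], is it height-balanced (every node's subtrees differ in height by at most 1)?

Tree (level-order array): [23, 10, 42, 9, 12, 41, 43, 1, None, None, None, 24]
Definition: a tree is height-balanced if, at every node, |h(left) - h(right)| <= 1 (empty subtree has height -1).
Bottom-up per-node check:
  node 1: h_left=-1, h_right=-1, diff=0 [OK], height=0
  node 9: h_left=0, h_right=-1, diff=1 [OK], height=1
  node 12: h_left=-1, h_right=-1, diff=0 [OK], height=0
  node 10: h_left=1, h_right=0, diff=1 [OK], height=2
  node 24: h_left=-1, h_right=-1, diff=0 [OK], height=0
  node 41: h_left=0, h_right=-1, diff=1 [OK], height=1
  node 43: h_left=-1, h_right=-1, diff=0 [OK], height=0
  node 42: h_left=1, h_right=0, diff=1 [OK], height=2
  node 23: h_left=2, h_right=2, diff=0 [OK], height=3
All nodes satisfy the balance condition.
Result: Balanced


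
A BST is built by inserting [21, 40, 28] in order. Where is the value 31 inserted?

Starting tree (level order): [21, None, 40, 28]
Insertion path: 21 -> 40 -> 28
Result: insert 31 as right child of 28
Final tree (level order): [21, None, 40, 28, None, None, 31]


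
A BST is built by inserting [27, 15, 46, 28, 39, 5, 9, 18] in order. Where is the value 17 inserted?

Starting tree (level order): [27, 15, 46, 5, 18, 28, None, None, 9, None, None, None, 39]
Insertion path: 27 -> 15 -> 18
Result: insert 17 as left child of 18
Final tree (level order): [27, 15, 46, 5, 18, 28, None, None, 9, 17, None, None, 39]


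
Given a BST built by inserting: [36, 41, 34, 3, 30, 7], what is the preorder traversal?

Tree insertion order: [36, 41, 34, 3, 30, 7]
Tree (level-order array): [36, 34, 41, 3, None, None, None, None, 30, 7]
Preorder traversal: [36, 34, 3, 30, 7, 41]


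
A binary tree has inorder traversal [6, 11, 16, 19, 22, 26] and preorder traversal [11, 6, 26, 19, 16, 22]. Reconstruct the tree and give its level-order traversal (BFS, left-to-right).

Inorder:  [6, 11, 16, 19, 22, 26]
Preorder: [11, 6, 26, 19, 16, 22]
Algorithm: preorder visits root first, so consume preorder in order;
for each root, split the current inorder slice at that value into
left-subtree inorder and right-subtree inorder, then recurse.
Recursive splits:
  root=11; inorder splits into left=[6], right=[16, 19, 22, 26]
  root=6; inorder splits into left=[], right=[]
  root=26; inorder splits into left=[16, 19, 22], right=[]
  root=19; inorder splits into left=[16], right=[22]
  root=16; inorder splits into left=[], right=[]
  root=22; inorder splits into left=[], right=[]
Reconstructed level-order: [11, 6, 26, 19, 16, 22]


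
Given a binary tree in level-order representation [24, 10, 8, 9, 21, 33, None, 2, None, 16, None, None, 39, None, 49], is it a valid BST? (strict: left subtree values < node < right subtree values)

Level-order array: [24, 10, 8, 9, 21, 33, None, 2, None, 16, None, None, 39, None, 49]
Validate using subtree bounds (lo, hi): at each node, require lo < value < hi,
then recurse left with hi=value and right with lo=value.
Preorder trace (stopping at first violation):
  at node 24 with bounds (-inf, +inf): OK
  at node 10 with bounds (-inf, 24): OK
  at node 9 with bounds (-inf, 10): OK
  at node 2 with bounds (-inf, 9): OK
  at node 49 with bounds (2, 9): VIOLATION
Node 49 violates its bound: not (2 < 49 < 9).
Result: Not a valid BST


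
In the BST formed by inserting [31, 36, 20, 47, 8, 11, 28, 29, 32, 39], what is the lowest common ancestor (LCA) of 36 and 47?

Tree insertion order: [31, 36, 20, 47, 8, 11, 28, 29, 32, 39]
Tree (level-order array): [31, 20, 36, 8, 28, 32, 47, None, 11, None, 29, None, None, 39]
In a BST, the LCA of p=36, q=47 is the first node v on the
root-to-leaf path with p <= v <= q (go left if both < v, right if both > v).
Walk from root:
  at 31: both 36 and 47 > 31, go right
  at 36: 36 <= 36 <= 47, this is the LCA
LCA = 36


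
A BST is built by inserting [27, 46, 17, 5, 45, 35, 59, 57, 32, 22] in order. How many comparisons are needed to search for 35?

Search path for 35: 27 -> 46 -> 45 -> 35
Found: True
Comparisons: 4


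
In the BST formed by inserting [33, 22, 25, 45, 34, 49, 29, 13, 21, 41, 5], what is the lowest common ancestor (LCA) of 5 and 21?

Tree insertion order: [33, 22, 25, 45, 34, 49, 29, 13, 21, 41, 5]
Tree (level-order array): [33, 22, 45, 13, 25, 34, 49, 5, 21, None, 29, None, 41]
In a BST, the LCA of p=5, q=21 is the first node v on the
root-to-leaf path with p <= v <= q (go left if both < v, right if both > v).
Walk from root:
  at 33: both 5 and 21 < 33, go left
  at 22: both 5 and 21 < 22, go left
  at 13: 5 <= 13 <= 21, this is the LCA
LCA = 13


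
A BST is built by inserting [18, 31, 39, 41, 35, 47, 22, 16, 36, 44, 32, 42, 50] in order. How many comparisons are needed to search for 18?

Search path for 18: 18
Found: True
Comparisons: 1


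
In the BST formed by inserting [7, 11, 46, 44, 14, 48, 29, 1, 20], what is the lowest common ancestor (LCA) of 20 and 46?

Tree insertion order: [7, 11, 46, 44, 14, 48, 29, 1, 20]
Tree (level-order array): [7, 1, 11, None, None, None, 46, 44, 48, 14, None, None, None, None, 29, 20]
In a BST, the LCA of p=20, q=46 is the first node v on the
root-to-leaf path with p <= v <= q (go left if both < v, right if both > v).
Walk from root:
  at 7: both 20 and 46 > 7, go right
  at 11: both 20 and 46 > 11, go right
  at 46: 20 <= 46 <= 46, this is the LCA
LCA = 46


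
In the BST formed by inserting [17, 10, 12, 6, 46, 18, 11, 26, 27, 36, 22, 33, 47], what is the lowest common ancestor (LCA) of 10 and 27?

Tree insertion order: [17, 10, 12, 6, 46, 18, 11, 26, 27, 36, 22, 33, 47]
Tree (level-order array): [17, 10, 46, 6, 12, 18, 47, None, None, 11, None, None, 26, None, None, None, None, 22, 27, None, None, None, 36, 33]
In a BST, the LCA of p=10, q=27 is the first node v on the
root-to-leaf path with p <= v <= q (go left if both < v, right if both > v).
Walk from root:
  at 17: 10 <= 17 <= 27, this is the LCA
LCA = 17


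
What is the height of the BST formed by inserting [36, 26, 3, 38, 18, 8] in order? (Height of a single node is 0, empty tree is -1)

Insertion order: [36, 26, 3, 38, 18, 8]
Tree (level-order array): [36, 26, 38, 3, None, None, None, None, 18, 8]
Compute height bottom-up (empty subtree = -1):
  height(8) = 1 + max(-1, -1) = 0
  height(18) = 1 + max(0, -1) = 1
  height(3) = 1 + max(-1, 1) = 2
  height(26) = 1 + max(2, -1) = 3
  height(38) = 1 + max(-1, -1) = 0
  height(36) = 1 + max(3, 0) = 4
Height = 4


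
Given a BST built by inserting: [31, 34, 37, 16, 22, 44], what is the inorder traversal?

Tree insertion order: [31, 34, 37, 16, 22, 44]
Tree (level-order array): [31, 16, 34, None, 22, None, 37, None, None, None, 44]
Inorder traversal: [16, 22, 31, 34, 37, 44]


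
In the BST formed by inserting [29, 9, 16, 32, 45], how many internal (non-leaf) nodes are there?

Tree built from: [29, 9, 16, 32, 45]
Tree (level-order array): [29, 9, 32, None, 16, None, 45]
Rule: An internal node has at least one child.
Per-node child counts:
  node 29: 2 child(ren)
  node 9: 1 child(ren)
  node 16: 0 child(ren)
  node 32: 1 child(ren)
  node 45: 0 child(ren)
Matching nodes: [29, 9, 32]
Count of internal (non-leaf) nodes: 3


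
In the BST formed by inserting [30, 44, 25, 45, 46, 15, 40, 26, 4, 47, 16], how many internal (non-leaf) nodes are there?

Tree built from: [30, 44, 25, 45, 46, 15, 40, 26, 4, 47, 16]
Tree (level-order array): [30, 25, 44, 15, 26, 40, 45, 4, 16, None, None, None, None, None, 46, None, None, None, None, None, 47]
Rule: An internal node has at least one child.
Per-node child counts:
  node 30: 2 child(ren)
  node 25: 2 child(ren)
  node 15: 2 child(ren)
  node 4: 0 child(ren)
  node 16: 0 child(ren)
  node 26: 0 child(ren)
  node 44: 2 child(ren)
  node 40: 0 child(ren)
  node 45: 1 child(ren)
  node 46: 1 child(ren)
  node 47: 0 child(ren)
Matching nodes: [30, 25, 15, 44, 45, 46]
Count of internal (non-leaf) nodes: 6


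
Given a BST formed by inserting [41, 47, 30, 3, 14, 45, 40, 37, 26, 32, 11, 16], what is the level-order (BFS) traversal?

Tree insertion order: [41, 47, 30, 3, 14, 45, 40, 37, 26, 32, 11, 16]
Tree (level-order array): [41, 30, 47, 3, 40, 45, None, None, 14, 37, None, None, None, 11, 26, 32, None, None, None, 16]
BFS from the root, enqueuing left then right child of each popped node:
  queue [41] -> pop 41, enqueue [30, 47], visited so far: [41]
  queue [30, 47] -> pop 30, enqueue [3, 40], visited so far: [41, 30]
  queue [47, 3, 40] -> pop 47, enqueue [45], visited so far: [41, 30, 47]
  queue [3, 40, 45] -> pop 3, enqueue [14], visited so far: [41, 30, 47, 3]
  queue [40, 45, 14] -> pop 40, enqueue [37], visited so far: [41, 30, 47, 3, 40]
  queue [45, 14, 37] -> pop 45, enqueue [none], visited so far: [41, 30, 47, 3, 40, 45]
  queue [14, 37] -> pop 14, enqueue [11, 26], visited so far: [41, 30, 47, 3, 40, 45, 14]
  queue [37, 11, 26] -> pop 37, enqueue [32], visited so far: [41, 30, 47, 3, 40, 45, 14, 37]
  queue [11, 26, 32] -> pop 11, enqueue [none], visited so far: [41, 30, 47, 3, 40, 45, 14, 37, 11]
  queue [26, 32] -> pop 26, enqueue [16], visited so far: [41, 30, 47, 3, 40, 45, 14, 37, 11, 26]
  queue [32, 16] -> pop 32, enqueue [none], visited so far: [41, 30, 47, 3, 40, 45, 14, 37, 11, 26, 32]
  queue [16] -> pop 16, enqueue [none], visited so far: [41, 30, 47, 3, 40, 45, 14, 37, 11, 26, 32, 16]
Result: [41, 30, 47, 3, 40, 45, 14, 37, 11, 26, 32, 16]


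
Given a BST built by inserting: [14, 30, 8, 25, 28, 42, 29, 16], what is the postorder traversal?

Tree insertion order: [14, 30, 8, 25, 28, 42, 29, 16]
Tree (level-order array): [14, 8, 30, None, None, 25, 42, 16, 28, None, None, None, None, None, 29]
Postorder traversal: [8, 16, 29, 28, 25, 42, 30, 14]


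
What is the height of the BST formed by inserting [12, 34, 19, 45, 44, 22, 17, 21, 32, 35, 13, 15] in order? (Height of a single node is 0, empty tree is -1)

Insertion order: [12, 34, 19, 45, 44, 22, 17, 21, 32, 35, 13, 15]
Tree (level-order array): [12, None, 34, 19, 45, 17, 22, 44, None, 13, None, 21, 32, 35, None, None, 15]
Compute height bottom-up (empty subtree = -1):
  height(15) = 1 + max(-1, -1) = 0
  height(13) = 1 + max(-1, 0) = 1
  height(17) = 1 + max(1, -1) = 2
  height(21) = 1 + max(-1, -1) = 0
  height(32) = 1 + max(-1, -1) = 0
  height(22) = 1 + max(0, 0) = 1
  height(19) = 1 + max(2, 1) = 3
  height(35) = 1 + max(-1, -1) = 0
  height(44) = 1 + max(0, -1) = 1
  height(45) = 1 + max(1, -1) = 2
  height(34) = 1 + max(3, 2) = 4
  height(12) = 1 + max(-1, 4) = 5
Height = 5


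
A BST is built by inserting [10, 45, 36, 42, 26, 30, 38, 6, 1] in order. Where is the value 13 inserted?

Starting tree (level order): [10, 6, 45, 1, None, 36, None, None, None, 26, 42, None, 30, 38]
Insertion path: 10 -> 45 -> 36 -> 26
Result: insert 13 as left child of 26
Final tree (level order): [10, 6, 45, 1, None, 36, None, None, None, 26, 42, 13, 30, 38]


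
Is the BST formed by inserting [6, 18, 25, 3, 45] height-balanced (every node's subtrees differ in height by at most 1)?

Tree (level-order array): [6, 3, 18, None, None, None, 25, None, 45]
Definition: a tree is height-balanced if, at every node, |h(left) - h(right)| <= 1 (empty subtree has height -1).
Bottom-up per-node check:
  node 3: h_left=-1, h_right=-1, diff=0 [OK], height=0
  node 45: h_left=-1, h_right=-1, diff=0 [OK], height=0
  node 25: h_left=-1, h_right=0, diff=1 [OK], height=1
  node 18: h_left=-1, h_right=1, diff=2 [FAIL (|-1-1|=2 > 1)], height=2
  node 6: h_left=0, h_right=2, diff=2 [FAIL (|0-2|=2 > 1)], height=3
Node 18 violates the condition: |-1 - 1| = 2 > 1.
Result: Not balanced


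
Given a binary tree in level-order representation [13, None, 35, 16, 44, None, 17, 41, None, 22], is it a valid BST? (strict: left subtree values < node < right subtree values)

Level-order array: [13, None, 35, 16, 44, None, 17, 41, None, 22]
Validate using subtree bounds (lo, hi): at each node, require lo < value < hi,
then recurse left with hi=value and right with lo=value.
Preorder trace (stopping at first violation):
  at node 13 with bounds (-inf, +inf): OK
  at node 35 with bounds (13, +inf): OK
  at node 16 with bounds (13, 35): OK
  at node 17 with bounds (16, 35): OK
  at node 22 with bounds (16, 17): VIOLATION
Node 22 violates its bound: not (16 < 22 < 17).
Result: Not a valid BST


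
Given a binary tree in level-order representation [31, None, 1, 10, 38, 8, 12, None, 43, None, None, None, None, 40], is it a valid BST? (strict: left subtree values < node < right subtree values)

Level-order array: [31, None, 1, 10, 38, 8, 12, None, 43, None, None, None, None, 40]
Validate using subtree bounds (lo, hi): at each node, require lo < value < hi,
then recurse left with hi=value and right with lo=value.
Preorder trace (stopping at first violation):
  at node 31 with bounds (-inf, +inf): OK
  at node 1 with bounds (31, +inf): VIOLATION
Node 1 violates its bound: not (31 < 1 < +inf).
Result: Not a valid BST


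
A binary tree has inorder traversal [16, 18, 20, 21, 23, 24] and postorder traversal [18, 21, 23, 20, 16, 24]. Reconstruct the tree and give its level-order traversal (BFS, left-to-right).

Inorder:   [16, 18, 20, 21, 23, 24]
Postorder: [18, 21, 23, 20, 16, 24]
Algorithm: postorder visits root last, so walk postorder right-to-left;
each value is the root of the current inorder slice — split it at that
value, recurse on the right subtree first, then the left.
Recursive splits:
  root=24; inorder splits into left=[16, 18, 20, 21, 23], right=[]
  root=16; inorder splits into left=[], right=[18, 20, 21, 23]
  root=20; inorder splits into left=[18], right=[21, 23]
  root=23; inorder splits into left=[21], right=[]
  root=21; inorder splits into left=[], right=[]
  root=18; inorder splits into left=[], right=[]
Reconstructed level-order: [24, 16, 20, 18, 23, 21]


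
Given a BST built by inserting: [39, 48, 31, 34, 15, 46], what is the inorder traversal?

Tree insertion order: [39, 48, 31, 34, 15, 46]
Tree (level-order array): [39, 31, 48, 15, 34, 46]
Inorder traversal: [15, 31, 34, 39, 46, 48]


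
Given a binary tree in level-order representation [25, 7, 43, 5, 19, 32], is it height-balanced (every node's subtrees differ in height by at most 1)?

Tree (level-order array): [25, 7, 43, 5, 19, 32]
Definition: a tree is height-balanced if, at every node, |h(left) - h(right)| <= 1 (empty subtree has height -1).
Bottom-up per-node check:
  node 5: h_left=-1, h_right=-1, diff=0 [OK], height=0
  node 19: h_left=-1, h_right=-1, diff=0 [OK], height=0
  node 7: h_left=0, h_right=0, diff=0 [OK], height=1
  node 32: h_left=-1, h_right=-1, diff=0 [OK], height=0
  node 43: h_left=0, h_right=-1, diff=1 [OK], height=1
  node 25: h_left=1, h_right=1, diff=0 [OK], height=2
All nodes satisfy the balance condition.
Result: Balanced


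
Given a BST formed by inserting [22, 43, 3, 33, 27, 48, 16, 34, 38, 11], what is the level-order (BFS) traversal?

Tree insertion order: [22, 43, 3, 33, 27, 48, 16, 34, 38, 11]
Tree (level-order array): [22, 3, 43, None, 16, 33, 48, 11, None, 27, 34, None, None, None, None, None, None, None, 38]
BFS from the root, enqueuing left then right child of each popped node:
  queue [22] -> pop 22, enqueue [3, 43], visited so far: [22]
  queue [3, 43] -> pop 3, enqueue [16], visited so far: [22, 3]
  queue [43, 16] -> pop 43, enqueue [33, 48], visited so far: [22, 3, 43]
  queue [16, 33, 48] -> pop 16, enqueue [11], visited so far: [22, 3, 43, 16]
  queue [33, 48, 11] -> pop 33, enqueue [27, 34], visited so far: [22, 3, 43, 16, 33]
  queue [48, 11, 27, 34] -> pop 48, enqueue [none], visited so far: [22, 3, 43, 16, 33, 48]
  queue [11, 27, 34] -> pop 11, enqueue [none], visited so far: [22, 3, 43, 16, 33, 48, 11]
  queue [27, 34] -> pop 27, enqueue [none], visited so far: [22, 3, 43, 16, 33, 48, 11, 27]
  queue [34] -> pop 34, enqueue [38], visited so far: [22, 3, 43, 16, 33, 48, 11, 27, 34]
  queue [38] -> pop 38, enqueue [none], visited so far: [22, 3, 43, 16, 33, 48, 11, 27, 34, 38]
Result: [22, 3, 43, 16, 33, 48, 11, 27, 34, 38]


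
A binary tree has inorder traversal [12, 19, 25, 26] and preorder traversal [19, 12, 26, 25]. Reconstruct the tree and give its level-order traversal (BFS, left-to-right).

Inorder:  [12, 19, 25, 26]
Preorder: [19, 12, 26, 25]
Algorithm: preorder visits root first, so consume preorder in order;
for each root, split the current inorder slice at that value into
left-subtree inorder and right-subtree inorder, then recurse.
Recursive splits:
  root=19; inorder splits into left=[12], right=[25, 26]
  root=12; inorder splits into left=[], right=[]
  root=26; inorder splits into left=[25], right=[]
  root=25; inorder splits into left=[], right=[]
Reconstructed level-order: [19, 12, 26, 25]


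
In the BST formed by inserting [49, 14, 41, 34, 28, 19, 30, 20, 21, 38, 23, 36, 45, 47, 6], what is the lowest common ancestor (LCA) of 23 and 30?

Tree insertion order: [49, 14, 41, 34, 28, 19, 30, 20, 21, 38, 23, 36, 45, 47, 6]
Tree (level-order array): [49, 14, None, 6, 41, None, None, 34, 45, 28, 38, None, 47, 19, 30, 36, None, None, None, None, 20, None, None, None, None, None, 21, None, 23]
In a BST, the LCA of p=23, q=30 is the first node v on the
root-to-leaf path with p <= v <= q (go left if both < v, right if both > v).
Walk from root:
  at 49: both 23 and 30 < 49, go left
  at 14: both 23 and 30 > 14, go right
  at 41: both 23 and 30 < 41, go left
  at 34: both 23 and 30 < 34, go left
  at 28: 23 <= 28 <= 30, this is the LCA
LCA = 28


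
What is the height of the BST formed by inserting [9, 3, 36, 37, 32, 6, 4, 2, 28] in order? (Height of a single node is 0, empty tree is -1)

Insertion order: [9, 3, 36, 37, 32, 6, 4, 2, 28]
Tree (level-order array): [9, 3, 36, 2, 6, 32, 37, None, None, 4, None, 28]
Compute height bottom-up (empty subtree = -1):
  height(2) = 1 + max(-1, -1) = 0
  height(4) = 1 + max(-1, -1) = 0
  height(6) = 1 + max(0, -1) = 1
  height(3) = 1 + max(0, 1) = 2
  height(28) = 1 + max(-1, -1) = 0
  height(32) = 1 + max(0, -1) = 1
  height(37) = 1 + max(-1, -1) = 0
  height(36) = 1 + max(1, 0) = 2
  height(9) = 1 + max(2, 2) = 3
Height = 3


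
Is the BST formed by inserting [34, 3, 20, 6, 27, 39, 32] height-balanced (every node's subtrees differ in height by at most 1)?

Tree (level-order array): [34, 3, 39, None, 20, None, None, 6, 27, None, None, None, 32]
Definition: a tree is height-balanced if, at every node, |h(left) - h(right)| <= 1 (empty subtree has height -1).
Bottom-up per-node check:
  node 6: h_left=-1, h_right=-1, diff=0 [OK], height=0
  node 32: h_left=-1, h_right=-1, diff=0 [OK], height=0
  node 27: h_left=-1, h_right=0, diff=1 [OK], height=1
  node 20: h_left=0, h_right=1, diff=1 [OK], height=2
  node 3: h_left=-1, h_right=2, diff=3 [FAIL (|-1-2|=3 > 1)], height=3
  node 39: h_left=-1, h_right=-1, diff=0 [OK], height=0
  node 34: h_left=3, h_right=0, diff=3 [FAIL (|3-0|=3 > 1)], height=4
Node 3 violates the condition: |-1 - 2| = 3 > 1.
Result: Not balanced
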